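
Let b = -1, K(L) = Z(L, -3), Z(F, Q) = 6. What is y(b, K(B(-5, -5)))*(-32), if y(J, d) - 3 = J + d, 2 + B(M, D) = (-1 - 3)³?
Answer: -256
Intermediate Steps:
B(M, D) = -66 (B(M, D) = -2 + (-1 - 3)³ = -2 + (-4)³ = -2 - 64 = -66)
K(L) = 6
y(J, d) = 3 + J + d (y(J, d) = 3 + (J + d) = 3 + J + d)
y(b, K(B(-5, -5)))*(-32) = (3 - 1 + 6)*(-32) = 8*(-32) = -256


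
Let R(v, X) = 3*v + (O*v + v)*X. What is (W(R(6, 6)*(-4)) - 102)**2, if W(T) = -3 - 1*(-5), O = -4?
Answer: 10000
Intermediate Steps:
R(v, X) = 3*v - 3*X*v (R(v, X) = 3*v + (-4*v + v)*X = 3*v + (-3*v)*X = 3*v - 3*X*v)
W(T) = 2 (W(T) = -3 + 5 = 2)
(W(R(6, 6)*(-4)) - 102)**2 = (2 - 102)**2 = (-100)**2 = 10000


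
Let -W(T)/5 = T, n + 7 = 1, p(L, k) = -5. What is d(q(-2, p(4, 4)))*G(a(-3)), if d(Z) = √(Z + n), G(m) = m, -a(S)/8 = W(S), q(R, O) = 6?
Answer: 0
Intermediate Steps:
n = -6 (n = -7 + 1 = -6)
W(T) = -5*T
a(S) = 40*S (a(S) = -(-40)*S = 40*S)
d(Z) = √(-6 + Z) (d(Z) = √(Z - 6) = √(-6 + Z))
d(q(-2, p(4, 4)))*G(a(-3)) = √(-6 + 6)*(40*(-3)) = √0*(-120) = 0*(-120) = 0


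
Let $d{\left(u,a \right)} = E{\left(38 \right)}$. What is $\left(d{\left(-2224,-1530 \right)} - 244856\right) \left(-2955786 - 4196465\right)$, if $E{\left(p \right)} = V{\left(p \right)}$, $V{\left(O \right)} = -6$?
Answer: $1751314484362$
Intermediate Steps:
$E{\left(p \right)} = -6$
$d{\left(u,a \right)} = -6$
$\left(d{\left(-2224,-1530 \right)} - 244856\right) \left(-2955786 - 4196465\right) = \left(-6 - 244856\right) \left(-2955786 - 4196465\right) = \left(-244862\right) \left(-7152251\right) = 1751314484362$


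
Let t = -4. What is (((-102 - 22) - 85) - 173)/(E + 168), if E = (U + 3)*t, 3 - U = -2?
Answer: -191/68 ≈ -2.8088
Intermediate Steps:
U = 5 (U = 3 - 1*(-2) = 3 + 2 = 5)
E = -32 (E = (5 + 3)*(-4) = 8*(-4) = -32)
(((-102 - 22) - 85) - 173)/(E + 168) = (((-102 - 22) - 85) - 173)/(-32 + 168) = ((-124 - 85) - 173)/136 = (-209 - 173)*(1/136) = -382*1/136 = -191/68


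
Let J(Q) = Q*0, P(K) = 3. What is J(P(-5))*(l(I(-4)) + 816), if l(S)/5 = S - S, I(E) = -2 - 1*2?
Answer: 0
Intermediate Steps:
I(E) = -4 (I(E) = -2 - 2 = -4)
l(S) = 0 (l(S) = 5*(S - S) = 5*0 = 0)
J(Q) = 0
J(P(-5))*(l(I(-4)) + 816) = 0*(0 + 816) = 0*816 = 0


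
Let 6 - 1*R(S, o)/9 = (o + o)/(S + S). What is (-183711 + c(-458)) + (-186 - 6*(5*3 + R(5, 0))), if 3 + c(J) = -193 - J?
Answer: -184049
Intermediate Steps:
c(J) = -196 - J (c(J) = -3 + (-193 - J) = -196 - J)
R(S, o) = 54 - 9*o/S (R(S, o) = 54 - 9*(o + o)/(S + S) = 54 - 9*2*o/(2*S) = 54 - 9*2*o*1/(2*S) = 54 - 9*o/S)
(-183711 + c(-458)) + (-186 - 6*(5*3 + R(5, 0))) = (-183711 + (-196 - 1*(-458))) + (-186 - 6*(5*3 + (54 - 9*0/5))) = (-183711 + (-196 + 458)) + (-186 - 6*(15 + (54 - 9*0*⅕))) = (-183711 + 262) + (-186 - 6*(15 + (54 + 0))) = -183449 + (-186 - 6*(15 + 54)) = -183449 + (-186 - 6*69) = -183449 + (-186 - 414) = -183449 - 600 = -184049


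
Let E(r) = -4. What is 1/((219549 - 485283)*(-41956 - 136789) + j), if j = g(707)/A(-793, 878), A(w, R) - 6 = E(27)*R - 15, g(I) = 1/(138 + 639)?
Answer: 2735817/129947542550719109 ≈ 2.1053e-11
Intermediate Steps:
g(I) = 1/777
A(w, R) = -9 - 4*R (A(w, R) = 6 + (-4*R - 15) = 6 + (-15 - 4*R) = -9 - 4*R)
j = -1/2735817 (j = 1/(777*(-9 - 4*878)) = 1/(777*(-9 - 3512)) = (1/777)/(-3521) = (1/777)*(-1/3521) = -1/2735817 ≈ -3.6552e-7)
1/((219549 - 485283)*(-41956 - 136789) + j) = 1/((219549 - 485283)*(-41956 - 136789) - 1/2735817) = 1/(-265734*(-178745) - 1/2735817) = 1/(47498623830 - 1/2735817) = 1/(129947542550719109/2735817) = 2735817/129947542550719109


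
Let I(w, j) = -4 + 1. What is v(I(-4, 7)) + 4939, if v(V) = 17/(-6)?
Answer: 29617/6 ≈ 4936.2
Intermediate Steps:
I(w, j) = -3
v(V) = -17/6 (v(V) = 17*(-⅙) = -17/6)
v(I(-4, 7)) + 4939 = -17/6 + 4939 = 29617/6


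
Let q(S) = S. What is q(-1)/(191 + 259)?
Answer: -1/450 ≈ -0.0022222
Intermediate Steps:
q(-1)/(191 + 259) = -1/(191 + 259) = -1/450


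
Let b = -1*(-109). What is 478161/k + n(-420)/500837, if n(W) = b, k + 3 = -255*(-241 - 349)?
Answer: 79832373160/25116474713 ≈ 3.1785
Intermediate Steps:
b = 109
k = 150447 (k = -3 - 255*(-241 - 349) = -3 - 255*(-590) = -3 + 150450 = 150447)
n(W) = 109
478161/k + n(-420)/500837 = 478161/150447 + 109/500837 = 478161*(1/150447) + 109*(1/500837) = 159387/50149 + 109/500837 = 79832373160/25116474713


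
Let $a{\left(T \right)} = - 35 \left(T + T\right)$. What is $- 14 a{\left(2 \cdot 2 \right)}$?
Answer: $3920$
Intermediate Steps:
$a{\left(T \right)} = - 70 T$ ($a{\left(T \right)} = - 35 \cdot 2 T = - 70 T$)
$- 14 a{\left(2 \cdot 2 \right)} = - 14 \left(- 70 \cdot 2 \cdot 2\right) = - 14 \left(\left(-70\right) 4\right) = \left(-14\right) \left(-280\right) = 3920$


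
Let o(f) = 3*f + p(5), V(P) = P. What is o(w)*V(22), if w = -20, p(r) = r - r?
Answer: -1320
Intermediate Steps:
p(r) = 0
o(f) = 3*f (o(f) = 3*f + 0 = 3*f)
o(w)*V(22) = (3*(-20))*22 = -60*22 = -1320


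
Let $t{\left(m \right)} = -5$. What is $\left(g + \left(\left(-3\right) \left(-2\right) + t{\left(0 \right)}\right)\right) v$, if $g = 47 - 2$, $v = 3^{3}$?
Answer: $1242$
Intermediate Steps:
$v = 27$
$g = 45$ ($g = 47 - 2 = 45$)
$\left(g + \left(\left(-3\right) \left(-2\right) + t{\left(0 \right)}\right)\right) v = \left(45 - -1\right) 27 = \left(45 + \left(6 - 5\right)\right) 27 = \left(45 + 1\right) 27 = 46 \cdot 27 = 1242$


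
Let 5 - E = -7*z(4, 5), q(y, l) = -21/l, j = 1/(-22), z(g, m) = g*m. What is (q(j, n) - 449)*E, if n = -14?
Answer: -129775/2 ≈ -64888.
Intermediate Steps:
j = -1/22 ≈ -0.045455
E = 145 (E = 5 - (-7)*4*5 = 5 - (-7)*20 = 5 - 1*(-140) = 5 + 140 = 145)
(q(j, n) - 449)*E = (-21/(-14) - 449)*145 = (-21*(-1/14) - 449)*145 = (3/2 - 449)*145 = -895/2*145 = -129775/2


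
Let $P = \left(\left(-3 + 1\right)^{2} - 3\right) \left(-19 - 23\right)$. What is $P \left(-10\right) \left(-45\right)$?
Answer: $-18900$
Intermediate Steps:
$P = -42$ ($P = \left(\left(-2\right)^{2} - 3\right) \left(-42\right) = \left(4 - 3\right) \left(-42\right) = 1 \left(-42\right) = -42$)
$P \left(-10\right) \left(-45\right) = \left(-42\right) \left(-10\right) \left(-45\right) = 420 \left(-45\right) = -18900$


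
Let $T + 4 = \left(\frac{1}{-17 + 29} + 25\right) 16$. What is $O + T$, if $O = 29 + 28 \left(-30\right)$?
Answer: $- \frac{1241}{3} \approx -413.67$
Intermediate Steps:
$T = \frac{1192}{3}$ ($T = -4 + \left(\frac{1}{-17 + 29} + 25\right) 16 = -4 + \left(\frac{1}{12} + 25\right) 16 = -4 + \frac{301}{12} \cdot 16 = -4 + \frac{1204}{3} = \frac{1192}{3} \approx 397.33$)
$O = -811$ ($O = 29 - 840 = -811$)
$O + T = -811 + \frac{1192}{3} = - \frac{1241}{3}$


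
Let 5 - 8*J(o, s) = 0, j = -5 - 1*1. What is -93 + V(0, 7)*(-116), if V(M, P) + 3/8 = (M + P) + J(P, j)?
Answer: -934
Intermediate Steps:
j = -6 (j = -5 - 1 = -6)
J(o, s) = 5/8 (J(o, s) = 5/8 - 1/8*0 = 5/8 + 0 = 5/8)
V(M, P) = 1/4 + M + P (V(M, P) = -3/8 + ((M + P) + 5/8) = -3/8 + (5/8 + M + P) = 1/4 + M + P)
-93 + V(0, 7)*(-116) = -93 + (1/4 + 0 + 7)*(-116) = -93 + (29/4)*(-116) = -93 - 841 = -934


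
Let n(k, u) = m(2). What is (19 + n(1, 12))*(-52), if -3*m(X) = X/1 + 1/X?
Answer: -2834/3 ≈ -944.67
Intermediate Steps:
m(X) = -X/3 - 1/(3*X) (m(X) = -(X/1 + 1/X)/3 = -(X*1 + 1/X)/3 = -(X + 1/X)/3 = -X/3 - 1/(3*X))
n(k, u) = -⅚ (n(k, u) = (⅓)*(-1 - 1*2²)/2 = (⅓)*(½)*(-1 - 1*4) = (⅓)*(½)*(-1 - 4) = (⅓)*(½)*(-5) = -⅚)
(19 + n(1, 12))*(-52) = (19 - ⅚)*(-52) = (109/6)*(-52) = -2834/3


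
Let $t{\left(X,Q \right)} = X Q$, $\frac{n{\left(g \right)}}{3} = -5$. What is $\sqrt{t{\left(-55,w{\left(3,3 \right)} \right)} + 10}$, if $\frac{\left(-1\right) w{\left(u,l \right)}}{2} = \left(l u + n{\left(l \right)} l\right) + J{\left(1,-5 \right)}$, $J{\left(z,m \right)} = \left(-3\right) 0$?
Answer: $5 i \sqrt{158} \approx 62.849 i$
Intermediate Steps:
$J{\left(z,m \right)} = 0$
$n{\left(g \right)} = -15$ ($n{\left(g \right)} = 3 \left(-5\right) = -15$)
$w{\left(u,l \right)} = 30 l - 2 l u$ ($w{\left(u,l \right)} = - 2 \left(\left(l u - 15 l\right) + 0\right) = - 2 \left(\left(- 15 l + l u\right) + 0\right) = - 2 \left(- 15 l + l u\right) = 30 l - 2 l u$)
$t{\left(X,Q \right)} = Q X$
$\sqrt{t{\left(-55,w{\left(3,3 \right)} \right)} + 10} = \sqrt{2 \cdot 3 \left(15 - 3\right) \left(-55\right) + 10} = \sqrt{2 \cdot 3 \cdot 12 \left(-55\right) + 10} = \sqrt{72 \left(-55\right) + 10} = \sqrt{-3960 + 10} = \sqrt{-3950} = 5 i \sqrt{158}$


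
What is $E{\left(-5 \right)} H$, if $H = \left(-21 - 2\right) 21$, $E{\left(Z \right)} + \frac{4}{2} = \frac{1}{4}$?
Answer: $\frac{3381}{4} \approx 845.25$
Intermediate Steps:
$E{\left(Z \right)} = - \frac{7}{4}$ ($E{\left(Z \right)} = -2 + \frac{1}{4} = - \frac{7}{4}$)
$H = -483$ ($H = \left(-23\right) 21 = -483$)
$E{\left(-5 \right)} H = \left(- \frac{7}{4}\right) \left(-483\right) = \frac{3381}{4}$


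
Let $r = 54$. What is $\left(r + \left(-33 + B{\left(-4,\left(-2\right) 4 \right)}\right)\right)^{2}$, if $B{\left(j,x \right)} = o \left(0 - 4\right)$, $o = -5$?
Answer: $1681$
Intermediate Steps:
$B{\left(j,x \right)} = 20$ ($B{\left(j,x \right)} = - 5 \left(0 - 4\right) = \left(-5\right) \left(-4\right) = 20$)
$\left(r + \left(-33 + B{\left(-4,\left(-2\right) 4 \right)}\right)\right)^{2} = \left(54 + \left(-33 + 20\right)\right)^{2} = \left(54 - 13\right)^{2} = 41^{2} = 1681$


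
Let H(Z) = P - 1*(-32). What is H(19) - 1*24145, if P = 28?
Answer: -24085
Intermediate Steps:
H(Z) = 60 (H(Z) = 28 - 1*(-32) = 28 + 32 = 60)
H(19) - 1*24145 = 60 - 1*24145 = 60 - 24145 = -24085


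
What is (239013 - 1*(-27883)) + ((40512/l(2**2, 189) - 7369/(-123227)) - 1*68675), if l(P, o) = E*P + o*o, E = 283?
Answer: 900183244583432/4541284631 ≈ 1.9822e+5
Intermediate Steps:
l(P, o) = o**2 + 283*P (l(P, o) = 283*P + o*o = 283*P + o**2 = o**2 + 283*P)
(239013 - 1*(-27883)) + ((40512/l(2**2, 189) - 7369/(-123227)) - 1*68675) = (239013 - 1*(-27883)) + ((40512/(189**2 + 283*2**2) - 7369/(-123227)) - 1*68675) = (239013 + 27883) + ((40512/(35721 + 283*4) - 7369*(-1/123227)) - 68675) = 266896 + ((40512/(35721 + 1132) + 7369/123227) - 68675) = 266896 + ((40512/36853 + 7369/123227) - 68675) = 266896 + (5263741981/4541284631 - 68675) = 266896 - 311867458291944/4541284631 = 900183244583432/4541284631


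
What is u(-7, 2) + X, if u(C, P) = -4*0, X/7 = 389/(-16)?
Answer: -2723/16 ≈ -170.19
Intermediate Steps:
X = -2723/16 (X = 7*(389/(-16)) = 7*(389*(-1/16)) = 7*(-389/16) = -2723/16 ≈ -170.19)
u(C, P) = 0
u(-7, 2) + X = 0 - 2723/16 = -2723/16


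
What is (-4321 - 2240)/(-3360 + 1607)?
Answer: 6561/1753 ≈ 3.7427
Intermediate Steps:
(-4321 - 2240)/(-3360 + 1607) = -6561/(-1753) = -6561*(-1/1753) = 6561/1753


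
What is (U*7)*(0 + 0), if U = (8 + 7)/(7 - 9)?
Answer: 0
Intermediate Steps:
U = -15/2 (U = 15/(-2) = 15*(-½) = -15/2 ≈ -7.5000)
(U*7)*(0 + 0) = (-15/2*7)*(0 + 0) = -105/2*0 = 0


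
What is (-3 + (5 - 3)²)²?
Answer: 1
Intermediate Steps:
(-3 + (5 - 3)²)² = (-3 + 2²)² = (-3 + 4)² = 1² = 1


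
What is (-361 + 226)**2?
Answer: 18225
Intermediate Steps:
(-361 + 226)**2 = (-135)**2 = 18225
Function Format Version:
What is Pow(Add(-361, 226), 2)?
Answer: 18225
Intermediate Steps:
Pow(Add(-361, 226), 2) = Pow(-135, 2) = 18225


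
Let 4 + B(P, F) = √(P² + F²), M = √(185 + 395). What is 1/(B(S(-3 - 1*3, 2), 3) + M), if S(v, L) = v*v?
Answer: 4/3609 + 5*√145/3609 ≈ 0.017791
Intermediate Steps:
S(v, L) = v²
M = 2*√145 (M = √580 = 2*√145 ≈ 24.083)
B(P, F) = -4 + √(F² + P²) (B(P, F) = -4 + √(P² + F²) = -4 + √(F² + P²))
1/(B(S(-3 - 1*3, 2), 3) + M) = 1/((-4 + √(3² + ((-3 - 1*3)²)²)) + 2*√145) = 1/((-4 + √(9 + ((-3 - 3)²)²)) + 2*√145) = 1/((-4 + √(9 + ((-6)²)²)) + 2*√145) = 1/((-4 + √(9 + 36²)) + 2*√145) = 1/((-4 + √(9 + 1296)) + 2*√145) = 1/((-4 + √1305) + 2*√145) = 1/((-4 + 3*√145) + 2*√145) = 1/(-4 + 5*√145)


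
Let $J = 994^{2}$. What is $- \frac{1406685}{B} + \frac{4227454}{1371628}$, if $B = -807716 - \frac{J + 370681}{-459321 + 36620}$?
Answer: $\frac{376486900975648421}{78050434400701662} \approx 4.8236$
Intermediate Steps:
$J = 988036$
$B = - \frac{341421002199}{422701}$ ($B = -807716 - \frac{988036 + 370681}{-459321 + 36620} = -807716 - \frac{1358717}{-422701} = -807716 - 1358717 \left(- \frac{1}{422701}\right) = -807716 - - \frac{1358717}{422701} = -807716 + \frac{1358717}{422701} = - \frac{341421002199}{422701} \approx -8.0771 \cdot 10^{5}$)
$- \frac{1406685}{B} + \frac{4227454}{1371628} = - \frac{1406685}{- \frac{341421002199}{422701}} + \frac{4227454}{1371628} = \left(-1406685\right) \left(- \frac{422701}{341421002199}\right) + 4227454 \cdot \frac{1}{1371628} = \frac{198202385395}{113807000733} + \frac{2113727}{685814} = \frac{376486900975648421}{78050434400701662}$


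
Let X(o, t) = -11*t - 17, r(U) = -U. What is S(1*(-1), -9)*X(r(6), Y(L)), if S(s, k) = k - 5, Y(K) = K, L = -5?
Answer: -532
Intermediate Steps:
S(s, k) = -5 + k
X(o, t) = -17 - 11*t
S(1*(-1), -9)*X(r(6), Y(L)) = (-5 - 9)*(-17 - 11*(-5)) = -14*(-17 + 55) = -14*38 = -532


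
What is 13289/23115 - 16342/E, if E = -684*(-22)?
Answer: -29628743/57972420 ≈ -0.51108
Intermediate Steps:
E = 15048
13289/23115 - 16342/E = 13289/23115 - 16342/15048 = 13289*(1/23115) - 16342*1/15048 = 13289/23115 - 8171/7524 = -29628743/57972420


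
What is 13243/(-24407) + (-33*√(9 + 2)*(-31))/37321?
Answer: -13243/24407 + 1023*√11/37321 ≈ -0.45168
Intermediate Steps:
13243/(-24407) + (-33*√(9 + 2)*(-31))/37321 = 13243*(-1/24407) + (-33*√11*(-31))*(1/37321) = -13243/24407 + (1023*√11)*(1/37321) = -13243/24407 + 1023*√11/37321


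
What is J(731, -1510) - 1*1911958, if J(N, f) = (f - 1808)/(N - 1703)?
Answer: -309736643/162 ≈ -1.9120e+6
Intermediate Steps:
J(N, f) = (-1808 + f)/(-1703 + N)
J(731, -1510) - 1*1911958 = (-1808 - 1510)/(-1703 + 731) - 1*1911958 = -3318/(-972) - 1911958 = -1/972*(-3318) - 1911958 = 553/162 - 1911958 = -309736643/162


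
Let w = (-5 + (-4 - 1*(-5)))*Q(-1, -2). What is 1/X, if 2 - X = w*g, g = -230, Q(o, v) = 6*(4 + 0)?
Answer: -1/22078 ≈ -4.5294e-5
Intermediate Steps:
Q(o, v) = 24 (Q(o, v) = 6*4 = 24)
w = -96 (w = (-5 + (-4 - 1*(-5)))*24 = (-5 + (-4 + 5))*24 = (-5 + 1)*24 = -4*24 = -96)
X = -22078 (X = 2 - (-96)*(-230) = 2 - 1*22080 = 2 - 22080 = -22078)
1/X = 1/(-22078) = -1/22078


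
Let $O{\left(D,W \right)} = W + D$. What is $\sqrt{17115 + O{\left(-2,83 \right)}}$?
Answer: $2 \sqrt{4299} \approx 131.13$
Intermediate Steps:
$O{\left(D,W \right)} = D + W$
$\sqrt{17115 + O{\left(-2,83 \right)}} = \sqrt{17115 + \left(-2 + 83\right)} = \sqrt{17115 + 81} = \sqrt{17196} = 2 \sqrt{4299}$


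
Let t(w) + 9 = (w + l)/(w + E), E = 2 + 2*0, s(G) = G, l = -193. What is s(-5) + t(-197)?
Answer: -12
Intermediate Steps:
E = 2 (E = 2 + 0 = 2)
t(w) = -9 + (-193 + w)/(2 + w) (t(w) = -9 + (w - 193)/(w + 2) = -9 + (-193 + w)/(2 + w))
s(-5) + t(-197) = -5 + (-211 - 8*(-197))/(2 - 197) = -5 + (-211 + 1576)/(-195) = -5 - 1/195*1365 = -5 - 7 = -12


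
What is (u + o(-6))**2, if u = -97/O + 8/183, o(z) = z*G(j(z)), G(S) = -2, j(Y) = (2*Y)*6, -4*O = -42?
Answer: 1435204/182329 ≈ 7.8715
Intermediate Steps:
O = 21/2 (O = -1/4*(-42) = 21/2 ≈ 10.500)
j(Y) = 12*Y
o(z) = -2*z (o(z) = z*(-2) = -2*z)
u = -3926/427 (u = -97/21/2 + 8/183 = -97*2/21 + 8*(1/183) = -194/21 + 8/183 = -3926/427 ≈ -9.1944)
(u + o(-6))**2 = (-3926/427 - 2*(-6))**2 = (-3926/427 + 12)**2 = (1198/427)**2 = 1435204/182329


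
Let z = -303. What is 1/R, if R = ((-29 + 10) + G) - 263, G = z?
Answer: -1/585 ≈ -0.0017094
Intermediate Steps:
G = -303
R = -585 (R = ((-29 + 10) - 303) - 263 = (-19 - 303) - 263 = -322 - 263 = -585)
1/R = 1/(-585) = -1/585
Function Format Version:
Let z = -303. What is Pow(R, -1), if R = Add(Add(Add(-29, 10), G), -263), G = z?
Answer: Rational(-1, 585) ≈ -0.0017094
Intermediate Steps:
G = -303
R = -585 (R = Add(Add(Add(-29, 10), -303), -263) = Add(Add(-19, -303), -263) = Add(-322, -263) = -585)
Pow(R, -1) = Pow(-585, -1) = Rational(-1, 585)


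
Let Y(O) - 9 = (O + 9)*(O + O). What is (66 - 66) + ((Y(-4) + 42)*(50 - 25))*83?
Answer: 22825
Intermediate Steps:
Y(O) = 9 + 2*O*(9 + O) (Y(O) = 9 + (O + 9)*(O + O) = 9 + (9 + O)*(2*O) = 9 + 2*O*(9 + O))
(66 - 66) + ((Y(-4) + 42)*(50 - 25))*83 = (66 - 66) + (((9 + 2*(-4)² + 18*(-4)) + 42)*(50 - 25))*83 = 0 + (((9 + 2*16 - 72) + 42)*25)*83 = 0 + (((9 + 32 - 72) + 42)*25)*83 = 0 + ((-31 + 42)*25)*83 = 0 + (11*25)*83 = 0 + 275*83 = 0 + 22825 = 22825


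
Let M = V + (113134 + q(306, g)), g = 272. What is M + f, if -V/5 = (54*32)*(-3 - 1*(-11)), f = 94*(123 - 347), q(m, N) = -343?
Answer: 22615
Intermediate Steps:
f = -21056 (f = 94*(-224) = -21056)
V = -69120 (V = -5*54*32*(-3 - 1*(-11)) = -8640*(-3 + 11) = -8640*8 = -5*13824 = -69120)
M = 43671 (M = -69120 + (113134 - 343) = -69120 + 112791 = 43671)
M + f = 43671 - 21056 = 22615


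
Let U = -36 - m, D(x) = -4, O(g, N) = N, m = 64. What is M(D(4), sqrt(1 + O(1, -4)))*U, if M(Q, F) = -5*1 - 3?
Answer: 800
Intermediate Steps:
M(Q, F) = -8 (M(Q, F) = -5 - 3 = -8)
U = -100 (U = -36 - 1*64 = -36 - 64 = -100)
M(D(4), sqrt(1 + O(1, -4)))*U = -8*(-100) = 800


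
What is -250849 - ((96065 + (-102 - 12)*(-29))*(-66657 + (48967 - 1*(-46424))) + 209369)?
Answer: -2855786532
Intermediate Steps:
-250849 - ((96065 + (-102 - 12)*(-29))*(-66657 + (48967 - 1*(-46424))) + 209369) = -250849 - ((96065 - 114*(-29))*(-66657 + (48967 + 46424)) + 209369) = -250849 - ((96065 + 3306)*(-66657 + 95391) + 209369) = -250849 - (99371*28734 + 209369) = -250849 - (2855326314 + 209369) = -250849 - 1*2855535683 = -250849 - 2855535683 = -2855786532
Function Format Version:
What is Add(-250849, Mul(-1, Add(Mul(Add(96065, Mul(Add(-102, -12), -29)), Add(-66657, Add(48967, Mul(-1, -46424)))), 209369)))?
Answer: -2855786532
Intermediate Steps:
Add(-250849, Mul(-1, Add(Mul(Add(96065, Mul(Add(-102, -12), -29)), Add(-66657, Add(48967, Mul(-1, -46424)))), 209369))) = Add(-250849, Mul(-1, Add(Mul(Add(96065, Mul(-114, -29)), Add(-66657, Add(48967, 46424))), 209369))) = Add(-250849, Mul(-1, Add(Mul(Add(96065, 3306), Add(-66657, 95391)), 209369))) = Add(-250849, Mul(-1, Add(Mul(99371, 28734), 209369))) = Add(-250849, Mul(-1, Add(2855326314, 209369))) = Add(-250849, Mul(-1, 2855535683)) = Add(-250849, -2855535683) = -2855786532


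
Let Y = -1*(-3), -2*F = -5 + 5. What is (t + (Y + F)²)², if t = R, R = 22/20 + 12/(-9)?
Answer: 69169/900 ≈ 76.854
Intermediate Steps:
F = 0 (F = -(-5 + 5)/2 = -½*0 = 0)
R = -7/30 (R = 22*(1/20) + 12*(-⅑) = 11/10 - 4/3 = -7/30 ≈ -0.23333)
Y = 3
t = -7/30 ≈ -0.23333
(t + (Y + F)²)² = (-7/30 + (3 + 0)²)² = (-7/30 + 3²)² = (-7/30 + 9)² = (263/30)² = 69169/900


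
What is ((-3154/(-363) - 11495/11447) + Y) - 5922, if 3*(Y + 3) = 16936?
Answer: -1130156840/4155261 ≈ -271.98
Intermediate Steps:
Y = 16927/3 (Y = -3 + (1/3)*16936 = -3 + 16936/3 = 16927/3 ≈ 5642.3)
((-3154/(-363) - 11495/11447) + Y) - 5922 = ((-3154/(-363) - 11495/11447) + 16927/3) - 5922 = ((-3154*(-1/363) - 11495*1/11447) + 16927/3) - 5922 = ((3154/363 - 11495/11447) + 16927/3) - 5922 = (31931153/4155261 + 16927/3) - 5922 = 23477298802/4155261 - 5922 = -1130156840/4155261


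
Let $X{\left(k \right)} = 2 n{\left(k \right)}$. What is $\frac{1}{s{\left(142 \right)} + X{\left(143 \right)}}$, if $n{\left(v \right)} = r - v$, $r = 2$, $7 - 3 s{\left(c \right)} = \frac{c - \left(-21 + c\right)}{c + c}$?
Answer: $- \frac{852}{238297} \approx -0.0035754$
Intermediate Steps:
$s{\left(c \right)} = \frac{7}{3} - \frac{7}{2 c}$ ($s{\left(c \right)} = \frac{7}{3} - \frac{\left(c - \left(-21 + c\right)\right) \frac{1}{c + c}}{3} = \frac{7}{3} - \frac{21 \frac{1}{2 c}}{3} = \frac{7}{3} - \frac{\frac{21}{2} \frac{1}{c}}{3} = \frac{7}{3} - \frac{7}{2 c}$)
$n{\left(v \right)} = 2 - v$
$X{\left(k \right)} = 4 - 2 k$ ($X{\left(k \right)} = 2 \left(2 - k\right) = 4 - 2 k$)
$\frac{1}{s{\left(142 \right)} + X{\left(143 \right)}} = \frac{1}{\frac{7 \left(-3 + 2 \cdot 142\right)}{6 \cdot 142} + \left(4 - 286\right)} = \frac{1}{\frac{7}{6} \cdot \frac{1}{142} \left(-3 + 284\right) + \left(4 - 286\right)} = \frac{1}{\frac{7}{6} \cdot \frac{1}{142} \cdot 281 - 282} = \frac{1}{\frac{1967}{852} - 282} = \frac{1}{- \frac{238297}{852}} = - \frac{852}{238297}$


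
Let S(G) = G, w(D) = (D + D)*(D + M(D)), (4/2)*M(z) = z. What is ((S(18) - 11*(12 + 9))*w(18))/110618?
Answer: -1458/779 ≈ -1.8716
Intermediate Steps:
M(z) = z/2
w(D) = 3*D² (w(D) = (D + D)*(D + D/2) = (2*D)*(3*D/2) = 3*D²)
((S(18) - 11*(12 + 9))*w(18))/110618 = ((18 - 11*(12 + 9))*(3*18²))/110618 = ((18 - 11*21)*(3*324))*(1/110618) = ((18 - 231)*972)*(1/110618) = -213*972*(1/110618) = -207036*1/110618 = -1458/779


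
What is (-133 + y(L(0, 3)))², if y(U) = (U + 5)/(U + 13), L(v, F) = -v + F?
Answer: 70225/4 ≈ 17556.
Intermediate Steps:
L(v, F) = F - v
y(U) = (5 + U)/(13 + U)
(-133 + y(L(0, 3)))² = (-133 + (5 + (3 - 1*0))/(13 + (3 - 1*0)))² = (-133 + (5 + (3 + 0))/(13 + (3 + 0)))² = (-133 + (5 + 3)/(13 + 3))² = (-133 + 8/16)² = (-133 + (1/16)*8)² = (-133 + ½)² = (-265/2)² = 70225/4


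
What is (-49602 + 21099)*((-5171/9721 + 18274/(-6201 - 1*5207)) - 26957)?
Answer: 42607589696281647/55448584 ≈ 7.6842e+8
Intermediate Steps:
(-49602 + 21099)*((-5171/9721 + 18274/(-6201 - 1*5207)) - 26957) = -28503*((-5171*1/9721 + 18274/(-6201 - 5207)) - 26957) = -28503*((-5171/9721 + 18274/(-11408)) - 26957) = -28503*((-5171/9721 + 18274*(-1/11408)) - 26957) = -28503*((-5171/9721 - 9137/5704) - 26957) = -28503*(-118316161/55448584 - 26957) = -28503*(-1494845795049/55448584) = 42607589696281647/55448584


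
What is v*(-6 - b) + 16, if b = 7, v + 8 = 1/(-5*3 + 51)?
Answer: 4307/36 ≈ 119.64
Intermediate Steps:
v = -287/36 (v = -8 + 1/(-5*3 + 51) = -8 + 1/(-15 + 51) = -8 + 1/36 = -287/36 ≈ -7.9722)
v*(-6 - b) + 16 = -287*(-6 - 1*7)/36 + 16 = -287*(-6 - 7)/36 + 16 = -287/36*(-13) + 16 = 3731/36 + 16 = 4307/36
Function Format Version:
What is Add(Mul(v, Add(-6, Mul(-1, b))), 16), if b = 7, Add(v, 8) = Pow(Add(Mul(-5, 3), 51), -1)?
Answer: Rational(4307, 36) ≈ 119.64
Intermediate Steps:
v = Rational(-287, 36) (v = Add(-8, Pow(Add(Mul(-5, 3), 51), -1)) = Add(-8, Pow(Add(-15, 51), -1)) = Add(-8, Pow(36, -1)) = Add(-8, Rational(1, 36)) = Rational(-287, 36) ≈ -7.9722)
Add(Mul(v, Add(-6, Mul(-1, b))), 16) = Add(Mul(Rational(-287, 36), Add(-6, Mul(-1, 7))), 16) = Add(Mul(Rational(-287, 36), Add(-6, -7)), 16) = Add(Mul(Rational(-287, 36), -13), 16) = Add(Rational(3731, 36), 16) = Rational(4307, 36)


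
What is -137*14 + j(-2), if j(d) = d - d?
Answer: -1918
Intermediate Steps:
j(d) = 0
-137*14 + j(-2) = -137*14 + 0 = -1918 + 0 = -1918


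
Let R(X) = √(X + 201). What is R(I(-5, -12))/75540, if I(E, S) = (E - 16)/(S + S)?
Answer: √3230/302160 ≈ 0.00018809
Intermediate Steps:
I(E, S) = (-16 + E)/(2*S) (I(E, S) = (-16 + E)/((2*S)) = (-16 + E)*(1/(2*S)) = (-16 + E)/(2*S))
R(X) = √(201 + X)
R(I(-5, -12))/75540 = √(201 + (½)*(-16 - 5)/(-12))/75540 = √(201 + (½)*(-1/12)*(-21))*(1/75540) = √(201 + 7/8)*(1/75540) = √(1615/8)*(1/75540) = (√3230/4)*(1/75540) = √3230/302160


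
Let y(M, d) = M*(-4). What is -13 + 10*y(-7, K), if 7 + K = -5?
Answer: 267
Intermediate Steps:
K = -12 (K = -7 - 5 = -12)
y(M, d) = -4*M
-13 + 10*y(-7, K) = -13 + 10*(-4*(-7)) = -13 + 10*28 = -13 + 280 = 267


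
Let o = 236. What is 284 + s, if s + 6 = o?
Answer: 514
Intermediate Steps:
s = 230 (s = -6 + 236 = 230)
284 + s = 284 + 230 = 514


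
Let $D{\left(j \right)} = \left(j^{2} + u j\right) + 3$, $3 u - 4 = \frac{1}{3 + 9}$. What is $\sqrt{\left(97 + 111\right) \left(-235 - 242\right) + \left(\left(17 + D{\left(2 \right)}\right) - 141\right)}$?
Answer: $\frac{i \sqrt{3575890}}{6} \approx 315.17 i$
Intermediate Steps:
$u = \frac{49}{36}$ ($u = \frac{4}{3} + \frac{1}{3 \left(3 + 9\right)} = \frac{4}{3} + \frac{1}{3 \cdot 12} = \frac{4}{3} + \frac{1}{3} \cdot \frac{1}{12} = \frac{4}{3} + \frac{1}{36} = \frac{49}{36} \approx 1.3611$)
$D{\left(j \right)} = 3 + j^{2} + \frac{49 j}{36}$ ($D{\left(j \right)} = \left(j^{2} + \frac{49 j}{36}\right) + 3 = 3 + j^{2} + \frac{49 j}{36}$)
$\sqrt{\left(97 + 111\right) \left(-235 - 242\right) + \left(\left(17 + D{\left(2 \right)}\right) - 141\right)} = \sqrt{\left(97 + 111\right) \left(-235 - 242\right) + \left(\left(17 + \left(3 + 2^{2} + \frac{49}{36} \cdot 2\right)\right) - 141\right)} = \sqrt{208 \left(-477\right) + \left(\left(17 + \left(3 + 4 + \frac{49}{18}\right)\right) - 141\right)} = \sqrt{-99216 + \left(\left(17 + \frac{175}{18}\right) - 141\right)} = \sqrt{-99216 + \left(\frac{481}{18} - 141\right)} = \sqrt{-99216 - \frac{2057}{18}} = \sqrt{- \frac{1787945}{18}} = \frac{i \sqrt{3575890}}{6}$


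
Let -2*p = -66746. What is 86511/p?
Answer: 86511/33373 ≈ 2.5922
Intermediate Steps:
p = 33373 (p = -½*(-66746) = 33373)
86511/p = 86511/33373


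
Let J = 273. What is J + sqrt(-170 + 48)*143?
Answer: 273 + 143*I*sqrt(122) ≈ 273.0 + 1579.5*I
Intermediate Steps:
J + sqrt(-170 + 48)*143 = 273 + sqrt(-170 + 48)*143 = 273 + sqrt(-122)*143 = 273 + (I*sqrt(122))*143 = 273 + 143*I*sqrt(122)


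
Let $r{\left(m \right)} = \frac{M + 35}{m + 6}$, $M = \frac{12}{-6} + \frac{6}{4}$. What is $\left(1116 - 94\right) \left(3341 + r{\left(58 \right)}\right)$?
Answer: $\frac{218563387}{64} \approx 3.4151 \cdot 10^{6}$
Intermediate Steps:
$M = - \frac{1}{2}$ ($M = 12 \left(- \frac{1}{6}\right) + 6 \cdot \frac{1}{4} = -2 + \frac{3}{2} = - \frac{1}{2} \approx -0.5$)
$r{\left(m \right)} = \frac{69}{2 \left(6 + m\right)}$ ($r{\left(m \right)} = \frac{- \frac{1}{2} + 35}{m + 6} = \frac{69}{2 \left(6 + m\right)}$)
$\left(1116 - 94\right) \left(3341 + r{\left(58 \right)}\right) = \left(1116 - 94\right) \left(3341 + \frac{69}{2 \left(6 + 58\right)}\right) = 1022 \left(3341 + \frac{69}{2 \cdot 64}\right) = 1022 \left(3341 + \frac{69}{2} \cdot \frac{1}{64}\right) = 1022 \left(3341 + \frac{69}{128}\right) = 1022 \cdot \frac{427717}{128} = \frac{218563387}{64}$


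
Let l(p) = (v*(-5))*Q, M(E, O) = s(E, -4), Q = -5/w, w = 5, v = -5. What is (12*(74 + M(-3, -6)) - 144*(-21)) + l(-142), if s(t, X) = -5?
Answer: 3827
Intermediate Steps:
Q = -1 (Q = -5/5 = -5*⅕ = -1)
M(E, O) = -5
l(p) = -25 (l(p) = -5*(-5)*(-1) = 25*(-1) = -25)
(12*(74 + M(-3, -6)) - 144*(-21)) + l(-142) = (12*(74 - 5) - 144*(-21)) - 25 = (12*69 + 3024) - 25 = (828 + 3024) - 25 = 3852 - 25 = 3827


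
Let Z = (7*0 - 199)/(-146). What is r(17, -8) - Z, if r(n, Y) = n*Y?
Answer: -20055/146 ≈ -137.36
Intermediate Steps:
r(n, Y) = Y*n
Z = 199/146 (Z = (0 - 199)*(-1/146) = -199*(-1/146) = 199/146 ≈ 1.3630)
r(17, -8) - Z = -8*17 - 1*199/146 = -136 - 199/146 = -20055/146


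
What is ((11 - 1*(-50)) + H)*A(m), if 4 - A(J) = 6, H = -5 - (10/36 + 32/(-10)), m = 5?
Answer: -5303/45 ≈ -117.84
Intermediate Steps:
H = -187/90 (H = -5 - (10*(1/36) + 32*(-1/10)) = -5 - (5/18 - 16/5) = -5 - 1*(-263/90) = -5 + 263/90 = -187/90 ≈ -2.0778)
A(J) = -2 (A(J) = 4 - 1*6 = 4 - 6 = -2)
((11 - 1*(-50)) + H)*A(m) = ((11 - 1*(-50)) - 187/90)*(-2) = ((11 + 50) - 187/90)*(-2) = (61 - 187/90)*(-2) = (5303/90)*(-2) = -5303/45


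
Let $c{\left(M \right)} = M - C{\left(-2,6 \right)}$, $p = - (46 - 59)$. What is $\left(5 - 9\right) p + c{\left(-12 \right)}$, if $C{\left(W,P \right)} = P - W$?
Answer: $-72$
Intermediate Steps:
$p = 13$ ($p = - (46 - 59) = \left(-1\right) \left(-13\right) = 13$)
$c{\left(M \right)} = -8 + M$ ($c{\left(M \right)} = M - \left(6 - -2\right) = M - \left(6 + 2\right) = M - 8 = -8 + M$)
$\left(5 - 9\right) p + c{\left(-12 \right)} = \left(5 - 9\right) 13 - 20 = \left(-4\right) 13 - 20 = -52 - 20 = -72$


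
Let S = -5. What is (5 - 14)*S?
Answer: 45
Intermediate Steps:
(5 - 14)*S = (5 - 14)*(-5) = -9*(-5) = 45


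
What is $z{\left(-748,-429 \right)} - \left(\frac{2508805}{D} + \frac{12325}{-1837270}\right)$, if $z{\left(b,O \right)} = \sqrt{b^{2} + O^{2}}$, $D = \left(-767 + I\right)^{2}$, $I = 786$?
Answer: $- \frac{921869542605}{132650894} + 11 \sqrt{6145} \approx -6087.3$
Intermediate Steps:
$D = 361$ ($D = \left(-767 + 786\right)^{2} = 19^{2} = 361$)
$z{\left(b,O \right)} = \sqrt{O^{2} + b^{2}}$
$z{\left(-748,-429 \right)} - \left(\frac{2508805}{D} + \frac{12325}{-1837270}\right) = \sqrt{\left(-429\right)^{2} + \left(-748\right)^{2}} - \left(\frac{2508805}{361} + \frac{12325}{-1837270}\right) = \sqrt{184041 + 559504} - \left(2508805 \cdot \frac{1}{361} + 12325 \left(- \frac{1}{1837270}\right)\right) = \sqrt{743545} - \left(\frac{2508805}{361} - \frac{2465}{367454}\right) = 11 \sqrt{6145} - \frac{921869542605}{132650894} = - \frac{921869542605}{132650894} + 11 \sqrt{6145}$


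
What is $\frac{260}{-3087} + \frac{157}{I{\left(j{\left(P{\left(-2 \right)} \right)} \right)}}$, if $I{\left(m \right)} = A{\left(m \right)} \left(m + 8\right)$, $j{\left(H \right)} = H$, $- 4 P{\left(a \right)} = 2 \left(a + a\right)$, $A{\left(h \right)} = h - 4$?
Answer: $- \frac{489859}{61740} \approx -7.9342$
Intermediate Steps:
$A{\left(h \right)} = -4 + h$ ($A{\left(h \right)} = h - 4 = -4 + h$)
$P{\left(a \right)} = - a$ ($P{\left(a \right)} = - \frac{2 \left(a + a\right)}{4} = - \frac{2 \cdot 2 a}{4} = - \frac{4 a}{4} = - a$)
$I{\left(m \right)} = \left(-4 + m\right) \left(8 + m\right)$ ($I{\left(m \right)} = \left(-4 + m\right) \left(m + 8\right) = \left(-4 + m\right) \left(8 + m\right)$)
$\frac{260}{-3087} + \frac{157}{I{\left(j{\left(P{\left(-2 \right)} \right)} \right)}} = \frac{260}{-3087} + \frac{157}{\left(-4 - -2\right) \left(8 - -2\right)} = 260 \left(- \frac{1}{3087}\right) + \frac{157}{\left(-4 + 2\right) \left(8 + 2\right)} = - \frac{260}{3087} + \frac{157}{\left(-2\right) 10} = - \frac{260}{3087} + \frac{157}{-20} = - \frac{260}{3087} + 157 \left(- \frac{1}{20}\right) = - \frac{260}{3087} - \frac{157}{20} = - \frac{489859}{61740}$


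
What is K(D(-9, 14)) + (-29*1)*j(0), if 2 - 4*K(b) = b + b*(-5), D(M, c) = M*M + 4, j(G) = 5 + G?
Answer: -119/2 ≈ -59.500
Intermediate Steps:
D(M, c) = 4 + M² (D(M, c) = M² + 4 = 4 + M²)
K(b) = ½ + b (K(b) = ½ - (b + b*(-5))/4 = ½ - (b - 5*b)/4 = ½ - (-1)*b = ½ + b)
K(D(-9, 14)) + (-29*1)*j(0) = (½ + (4 + (-9)²)) + (-29*1)*(5 + 0) = (½ + (4 + 81)) - 29*5 = (½ + 85) - 145 = 171/2 - 145 = -119/2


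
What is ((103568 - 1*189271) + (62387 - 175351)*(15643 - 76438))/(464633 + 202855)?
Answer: 6867560677/667488 ≈ 10289.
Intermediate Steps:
((103568 - 1*189271) + (62387 - 175351)*(15643 - 76438))/(464633 + 202855) = ((103568 - 189271) - 112964*(-60795))/667488 = (-85703 + 6867646380)*(1/667488) = 6867560677*(1/667488) = 6867560677/667488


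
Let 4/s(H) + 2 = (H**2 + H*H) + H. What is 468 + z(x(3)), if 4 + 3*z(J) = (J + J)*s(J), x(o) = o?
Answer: 26624/57 ≈ 467.09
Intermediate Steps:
s(H) = 4/(-2 + H + 2*H**2) (s(H) = 4/(-2 + ((H**2 + H*H) + H)) = 4/(-2 + ((H**2 + H**2) + H)) = 4/(-2 + (2*H**2 + H)) = 4/(-2 + (H + 2*H**2)) = 4/(-2 + H + 2*H**2))
z(J) = -4/3 + 8*J/(3*(-2 + J + 2*J**2)) (z(J) = -4/3 + ((J + J)*(4/(-2 + J + 2*J**2)))/3 = -4/3 + ((2*J)*(4/(-2 + J + 2*J**2)))/3 = -4/3 + (8*J/(-2 + J + 2*J**2))/3 = -4/3 + 8*J/(3*(-2 + J + 2*J**2)))
468 + z(x(3)) = 468 + 4*(2 + 3 - 2*3**2)/(3*(-2 + 3 + 2*3**2)) = 468 + 4*(2 + 3 - 2*9)/(3*(-2 + 3 + 2*9)) = 468 + 4*(2 + 3 - 18)/(3*(-2 + 3 + 18)) = 468 + (4/3)*(-13)/19 = 468 + (4/3)*(1/19)*(-13) = 468 - 52/57 = 26624/57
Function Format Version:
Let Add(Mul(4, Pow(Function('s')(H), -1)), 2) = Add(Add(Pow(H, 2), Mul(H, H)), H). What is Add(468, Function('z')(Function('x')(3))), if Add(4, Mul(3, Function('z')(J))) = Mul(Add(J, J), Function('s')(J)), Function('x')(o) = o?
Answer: Rational(26624, 57) ≈ 467.09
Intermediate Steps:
Function('s')(H) = Mul(4, Pow(Add(-2, H, Mul(2, Pow(H, 2))), -1)) (Function('s')(H) = Mul(4, Pow(Add(-2, Add(Add(Pow(H, 2), Mul(H, H)), H)), -1)) = Mul(4, Pow(Add(-2, Add(Add(Pow(H, 2), Pow(H, 2)), H)), -1)) = Mul(4, Pow(Add(-2, Add(Mul(2, Pow(H, 2)), H)), -1)) = Mul(4, Pow(Add(-2, Add(H, Mul(2, Pow(H, 2)))), -1)) = Mul(4, Pow(Add(-2, H, Mul(2, Pow(H, 2))), -1)))
Function('z')(J) = Add(Rational(-4, 3), Mul(Rational(8, 3), J, Pow(Add(-2, J, Mul(2, Pow(J, 2))), -1))) (Function('z')(J) = Add(Rational(-4, 3), Mul(Rational(1, 3), Mul(Add(J, J), Mul(4, Pow(Add(-2, J, Mul(2, Pow(J, 2))), -1))))) = Add(Rational(-4, 3), Mul(Rational(1, 3), Mul(Mul(2, J), Mul(4, Pow(Add(-2, J, Mul(2, Pow(J, 2))), -1))))) = Add(Rational(-4, 3), Mul(Rational(1, 3), Mul(8, J, Pow(Add(-2, J, Mul(2, Pow(J, 2))), -1)))) = Add(Rational(-4, 3), Mul(Rational(8, 3), J, Pow(Add(-2, J, Mul(2, Pow(J, 2))), -1))))
Add(468, Function('z')(Function('x')(3))) = Add(468, Mul(Rational(4, 3), Pow(Add(-2, 3, Mul(2, Pow(3, 2))), -1), Add(2, 3, Mul(-2, Pow(3, 2))))) = Add(468, Mul(Rational(4, 3), Pow(Add(-2, 3, Mul(2, 9)), -1), Add(2, 3, Mul(-2, 9)))) = Add(468, Mul(Rational(4, 3), Pow(Add(-2, 3, 18), -1), Add(2, 3, -18))) = Add(468, Mul(Rational(4, 3), Pow(19, -1), -13)) = Add(468, Mul(Rational(4, 3), Rational(1, 19), -13)) = Add(468, Rational(-52, 57)) = Rational(26624, 57)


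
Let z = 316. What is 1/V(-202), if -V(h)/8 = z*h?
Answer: 1/510656 ≈ 1.9583e-6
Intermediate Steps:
V(h) = -2528*h
1/V(-202) = 1/(-2528*(-202)) = 1/510656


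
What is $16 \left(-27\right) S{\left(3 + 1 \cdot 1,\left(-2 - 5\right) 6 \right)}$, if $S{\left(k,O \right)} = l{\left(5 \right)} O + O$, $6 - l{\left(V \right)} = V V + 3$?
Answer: $-381024$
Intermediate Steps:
$l{\left(V \right)} = 3 - V^{2}$ ($l{\left(V \right)} = 6 - \left(V V + 3\right) = 6 - \left(V^{2} + 3\right) = 6 - \left(3 + V^{2}\right) = 3 - V^{2}$)
$S{\left(k,O \right)} = - 21 O$ ($S{\left(k,O \right)} = \left(3 - 5^{2}\right) O + O = \left(3 - 25\right) O + O = - 22 O + O = - 21 O$)
$16 \left(-27\right) S{\left(3 + 1 \cdot 1,\left(-2 - 5\right) 6 \right)} = 16 \left(-27\right) \left(- 21 \left(-2 - 5\right) 6\right) = - 432 \left(- 21 \left(\left(-7\right) 6\right)\right) = - 432 \left(\left(-21\right) \left(-42\right)\right) = \left(-432\right) 882 = -381024$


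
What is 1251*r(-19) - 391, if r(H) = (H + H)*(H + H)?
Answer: 1806053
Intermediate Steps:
r(H) = 4*H² (r(H) = (2*H)*(2*H) = 4*H²)
1251*r(-19) - 391 = 1251*(4*(-19)²) - 391 = 1251*(4*361) - 391 = 1251*1444 - 391 = 1806444 - 391 = 1806053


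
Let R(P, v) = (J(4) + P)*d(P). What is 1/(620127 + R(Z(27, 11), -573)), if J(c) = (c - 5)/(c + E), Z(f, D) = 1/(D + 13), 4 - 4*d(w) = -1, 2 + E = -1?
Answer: 96/59532077 ≈ 1.6126e-6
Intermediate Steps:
E = -3 (E = -2 - 1 = -3)
d(w) = 5/4 (d(w) = 1 - 1/4*(-1) = 1 + 1/4 = 5/4)
Z(f, D) = 1/(13 + D)
J(c) = (-5 + c)/(-3 + c) (J(c) = (c - 5)/(c - 3) = (-5 + c)/(-3 + c))
R(P, v) = -5/4 + 5*P/4 (R(P, v) = ((-5 + 4)/(-3 + 4) + P)*(5/4) = (-1/1 + P)*(5/4) = (1*(-1) + P)*(5/4) = (-1 + P)*(5/4) = -5/4 + 5*P/4)
1/(620127 + R(Z(27, 11), -573)) = 1/(620127 + (-5/4 + 5/(4*(13 + 11)))) = 1/(620127 + (-5/4 + (5/4)/24)) = 1/(620127 + (-5/4 + (5/4)*(1/24))) = 1/(620127 + (-5/4 + 5/96)) = 1/(620127 - 115/96) = 1/(59532077/96) = 96/59532077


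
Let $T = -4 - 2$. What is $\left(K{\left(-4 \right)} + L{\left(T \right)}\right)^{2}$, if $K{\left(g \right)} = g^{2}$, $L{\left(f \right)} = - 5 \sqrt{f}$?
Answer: $106 - 160 i \sqrt{6} \approx 106.0 - 391.92 i$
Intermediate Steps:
$T = -6$
$\left(K{\left(-4 \right)} + L{\left(T \right)}\right)^{2} = \left(\left(-4\right)^{2} - 5 \sqrt{-6}\right)^{2} = \left(16 - 5 i \sqrt{6}\right)^{2}$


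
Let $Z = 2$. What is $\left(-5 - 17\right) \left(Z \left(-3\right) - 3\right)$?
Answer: $198$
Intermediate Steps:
$\left(-5 - 17\right) \left(Z \left(-3\right) - 3\right) = \left(-5 - 17\right) \left(2 \left(-3\right) - 3\right) = - 22 \left(-6 - 3\right) = \left(-22\right) \left(-9\right) = 198$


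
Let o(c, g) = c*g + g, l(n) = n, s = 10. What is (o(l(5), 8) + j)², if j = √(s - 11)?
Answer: (48 + I)² ≈ 2303.0 + 96.0*I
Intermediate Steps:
o(c, g) = g + c*g
j = I (j = √(10 - 11) = √(-1) = I ≈ 1.0*I)
(o(l(5), 8) + j)² = (8*(1 + 5) + I)² = (8*6 + I)² = (48 + I)²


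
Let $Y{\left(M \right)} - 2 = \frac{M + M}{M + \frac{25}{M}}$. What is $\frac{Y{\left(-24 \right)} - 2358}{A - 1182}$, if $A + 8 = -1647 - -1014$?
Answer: $\frac{1414804}{1095623} \approx 1.2913$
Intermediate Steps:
$A = -641$ ($A = -8 - 633 = -641$)
$Y{\left(M \right)} = 2 + \frac{2 M}{M + \frac{25}{M}}$ ($Y{\left(M \right)} = 2 + \frac{M + M}{M + \frac{25}{M}} = 2 + \frac{2 M}{M + \frac{25}{M}}$)
$\frac{Y{\left(-24 \right)} - 2358}{A - 1182} = \frac{\frac{2 \left(25 + 2 \left(-24\right)^{2}\right)}{25 + \left(-24\right)^{2}} - 2358}{-641 - 1182} = \frac{\frac{2 \left(25 + 2 \cdot 576\right)}{25 + 576} - 2358}{-1823} = \left(\frac{2 \left(25 + 1152\right)}{601} - 2358\right) \left(- \frac{1}{1823}\right) = \left(2 \cdot \frac{1}{601} \cdot 1177 - 2358\right) \left(- \frac{1}{1823}\right) = \left(\frac{2354}{601} - 2358\right) \left(- \frac{1}{1823}\right) = \left(- \frac{1414804}{601}\right) \left(- \frac{1}{1823}\right) = \frac{1414804}{1095623}$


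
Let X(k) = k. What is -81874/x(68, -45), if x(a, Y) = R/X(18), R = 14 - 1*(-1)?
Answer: -491244/5 ≈ -98249.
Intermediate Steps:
R = 15 (R = 14 + 1 = 15)
x(a, Y) = 5/6 (x(a, Y) = 15/18 = 15*(1/18) = 5/6)
-81874/x(68, -45) = -81874/5/6 = -81874*6/5 = -491244/5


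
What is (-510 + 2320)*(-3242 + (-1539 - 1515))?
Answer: -11395760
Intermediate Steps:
(-510 + 2320)*(-3242 + (-1539 - 1515)) = 1810*(-3242 - 3054) = 1810*(-6296) = -11395760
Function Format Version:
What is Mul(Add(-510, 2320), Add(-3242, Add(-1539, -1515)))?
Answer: -11395760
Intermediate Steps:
Mul(Add(-510, 2320), Add(-3242, Add(-1539, -1515))) = Mul(1810, Add(-3242, -3054)) = Mul(1810, -6296) = -11395760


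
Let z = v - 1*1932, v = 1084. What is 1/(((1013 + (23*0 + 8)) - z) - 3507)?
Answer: -1/1638 ≈ -0.00061050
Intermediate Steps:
z = -848 (z = 1084 - 1*1932 = 1084 - 1932 = -848)
1/(((1013 + (23*0 + 8)) - z) - 3507) = 1/(((1013 + (23*0 + 8)) - 1*(-848)) - 3507) = 1/(((1013 + (0 + 8)) + 848) - 3507) = 1/(((1013 + 8) + 848) - 3507) = 1/((1021 + 848) - 3507) = 1/(1869 - 3507) = 1/(-1638) = -1/1638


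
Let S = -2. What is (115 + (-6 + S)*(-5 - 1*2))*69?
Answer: 11799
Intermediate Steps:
(115 + (-6 + S)*(-5 - 1*2))*69 = (115 + (-6 - 2)*(-5 - 1*2))*69 = (115 - 8*(-5 - 2))*69 = (115 - 8*(-7))*69 = (115 + 56)*69 = 171*69 = 11799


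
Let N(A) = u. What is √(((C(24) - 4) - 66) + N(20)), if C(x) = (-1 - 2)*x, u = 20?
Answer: I*√122 ≈ 11.045*I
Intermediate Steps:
N(A) = 20
C(x) = -3*x
√(((C(24) - 4) - 66) + N(20)) = √(((-3*24 - 4) - 66) + 20) = √(((-72 - 4) - 66) + 20) = √((-76 - 66) + 20) = √(-142 + 20) = √(-122) = I*√122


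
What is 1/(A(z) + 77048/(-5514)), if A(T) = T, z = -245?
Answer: -2757/713989 ≈ -0.0038614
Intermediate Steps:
1/(A(z) + 77048/(-5514)) = 1/(-245 + 77048/(-5514)) = 1/(-245 + 77048*(-1/5514)) = 1/(-245 - 38524/2757) = 1/(-713989/2757) = -2757/713989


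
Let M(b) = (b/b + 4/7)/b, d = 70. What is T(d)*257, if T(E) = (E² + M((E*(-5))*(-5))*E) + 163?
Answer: 227711252/175 ≈ 1.3012e+6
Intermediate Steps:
M(b) = 11/(7*b) (M(b) = (1 + 4*(⅐))/b = (1 + 4/7)/b = 11/(7*b))
T(E) = 28536/175 + E² (T(E) = (E² + (11/(7*(((E*(-5))*(-5)))))*E) + 163 = (E² + (11/(7*((-5*E*(-5)))))*E) + 163 = (E² + (11/(7*((25*E))))*E) + 163 = (E² + (11*(1/(25*E))/7)*E) + 163 = (E² + (11/(175*E))*E) + 163 = (E² + 11/175) + 163 = (11/175 + E²) + 163 = 28536/175 + E²)
T(d)*257 = (28536/175 + 70²)*257 = (28536/175 + 4900)*257 = (886036/175)*257 = 227711252/175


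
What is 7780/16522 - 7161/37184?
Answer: 12212677/43882432 ≈ 0.27830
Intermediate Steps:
7780/16522 - 7161/37184 = 7780*(1/16522) - 7161*1/37184 = 3890/8261 - 1023/5312 = 12212677/43882432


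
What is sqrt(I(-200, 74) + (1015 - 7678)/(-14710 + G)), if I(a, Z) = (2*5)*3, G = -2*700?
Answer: sqrt(877033770)/5370 ≈ 5.5149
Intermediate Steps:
G = -1400
I(a, Z) = 30 (I(a, Z) = 10*3 = 30)
sqrt(I(-200, 74) + (1015 - 7678)/(-14710 + G)) = sqrt(30 + (1015 - 7678)/(-14710 - 1400)) = sqrt(30 - 6663/(-16110)) = sqrt(30 - 6663*(-1/16110)) = sqrt(30 + 2221/5370) = sqrt(163321/5370) = sqrt(877033770)/5370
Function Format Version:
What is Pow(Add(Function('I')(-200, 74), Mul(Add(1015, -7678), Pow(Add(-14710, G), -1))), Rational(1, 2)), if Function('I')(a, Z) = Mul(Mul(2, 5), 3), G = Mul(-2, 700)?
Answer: Mul(Rational(1, 5370), Pow(877033770, Rational(1, 2))) ≈ 5.5149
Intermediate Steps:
G = -1400
Function('I')(a, Z) = 30 (Function('I')(a, Z) = Mul(10, 3) = 30)
Pow(Add(Function('I')(-200, 74), Mul(Add(1015, -7678), Pow(Add(-14710, G), -1))), Rational(1, 2)) = Pow(Add(30, Mul(Add(1015, -7678), Pow(Add(-14710, -1400), -1))), Rational(1, 2)) = Pow(Add(30, Mul(-6663, Pow(-16110, -1))), Rational(1, 2)) = Pow(Add(30, Mul(-6663, Rational(-1, 16110))), Rational(1, 2)) = Pow(Add(30, Rational(2221, 5370)), Rational(1, 2)) = Pow(Rational(163321, 5370), Rational(1, 2)) = Mul(Rational(1, 5370), Pow(877033770, Rational(1, 2)))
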